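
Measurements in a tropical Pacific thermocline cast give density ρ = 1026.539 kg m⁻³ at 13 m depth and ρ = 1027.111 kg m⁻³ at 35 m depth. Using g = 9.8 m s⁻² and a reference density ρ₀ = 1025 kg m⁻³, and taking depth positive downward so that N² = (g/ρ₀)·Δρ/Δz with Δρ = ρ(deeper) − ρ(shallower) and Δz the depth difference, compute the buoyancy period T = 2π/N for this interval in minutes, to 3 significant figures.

Δρ = 1027.111 − 1026.539 = 0.572 kg m⁻³ over Δz = 35 − 13 = 22 m.
N² = (9.8/1025) × (0.572/22) = 2.4859 × 10⁻⁴ s⁻².
N = √(2.4859 × 10⁻⁴) = 0.015767 rad s⁻¹, so T = 2π/N = 398.50 s = 6.6417 min ≈ 6.64 min.

6.64 min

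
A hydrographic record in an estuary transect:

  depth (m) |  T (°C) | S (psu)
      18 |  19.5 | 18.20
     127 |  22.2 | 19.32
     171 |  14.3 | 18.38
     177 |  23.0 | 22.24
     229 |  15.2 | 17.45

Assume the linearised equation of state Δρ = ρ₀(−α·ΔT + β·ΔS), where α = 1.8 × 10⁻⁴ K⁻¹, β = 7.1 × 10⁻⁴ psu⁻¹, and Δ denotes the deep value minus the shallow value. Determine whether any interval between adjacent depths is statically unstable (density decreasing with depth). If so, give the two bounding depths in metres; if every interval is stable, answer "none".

Evaluate Δρ/ρ₀ = −αΔT + βΔS across each adjacent pair:
  18–127 m: −αΔT+βΔS = −(1.8 × 10⁻⁴)(+2.7)+(7.1 × 10⁻⁴)(+1.12) = 3.1 × 10⁻⁴ → stable
  127–171 m: −αΔT+βΔS = −(1.8 × 10⁻⁴)(-7.9)+(7.1 × 10⁻⁴)(-0.94) = 7.5 × 10⁻⁴ → stable
  171–177 m: −αΔT+βΔS = −(1.8 × 10⁻⁴)(+8.7)+(7.1 × 10⁻⁴)(+3.86) = 1.2 × 10⁻³ → stable
  177–229 m: −αΔT+βΔS = −(1.8 × 10⁻⁴)(-7.8)+(7.1 × 10⁻⁴)(-4.79) = -2.0 × 10⁻³ → UNSTABLE
The 177–229 m interval has Δρ < 0: lighter water underlies denser water.

177–229 m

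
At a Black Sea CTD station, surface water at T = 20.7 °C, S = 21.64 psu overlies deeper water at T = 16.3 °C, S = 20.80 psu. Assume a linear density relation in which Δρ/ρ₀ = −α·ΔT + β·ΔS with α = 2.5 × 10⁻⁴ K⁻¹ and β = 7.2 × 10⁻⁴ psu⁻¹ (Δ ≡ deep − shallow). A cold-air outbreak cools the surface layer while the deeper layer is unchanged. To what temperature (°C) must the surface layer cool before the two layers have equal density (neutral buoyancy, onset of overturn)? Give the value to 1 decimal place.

18.7 °C

Neutral buoyancy requires Δρ = 0, i.e. −α(T_deep − T_surf′) + β(S_deep − S_surf) = 0.
T_surf′ = T_deep − (β/α)·ΔS = 16.3 − (7.2 × 10⁻⁴/2.5 × 10⁻⁴)·(-0.84) = 18.719 °C.
Cooling required: 20.7 − (18.719) = 1.981 °C.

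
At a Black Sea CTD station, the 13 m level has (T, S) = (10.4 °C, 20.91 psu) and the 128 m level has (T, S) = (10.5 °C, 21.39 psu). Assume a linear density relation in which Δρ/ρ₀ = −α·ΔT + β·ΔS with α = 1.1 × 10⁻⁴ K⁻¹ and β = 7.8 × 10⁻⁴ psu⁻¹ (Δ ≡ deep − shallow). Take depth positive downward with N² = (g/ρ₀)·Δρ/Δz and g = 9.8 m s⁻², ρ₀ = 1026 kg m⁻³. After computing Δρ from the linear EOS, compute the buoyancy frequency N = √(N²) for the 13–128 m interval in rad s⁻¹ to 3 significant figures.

ΔT = +0.1 K, ΔS = +0.48 psu (deep − shallow).
Δρ/ρ₀ = −αΔT + βΔS = -1.10 × 10⁻⁵ + 3.744 × 10⁻⁴ = 3.634 × 10⁻⁴, so Δρ ≈ 0.3728 kg m⁻³.
N² = (g/ρ₀)·Δρ/Δz = g·(Δρ/ρ₀)/Δz = 9.8 × 3.634 × 10⁻⁴ / 115 = 3.0968 × 10⁻⁵ s⁻².
N = √(3.0968 × 10⁻⁵) = 5.5649 × 10⁻³ rad s⁻¹ ≈ 5.56 × 10⁻³ rad s⁻¹.

5.56 × 10⁻³ rad s⁻¹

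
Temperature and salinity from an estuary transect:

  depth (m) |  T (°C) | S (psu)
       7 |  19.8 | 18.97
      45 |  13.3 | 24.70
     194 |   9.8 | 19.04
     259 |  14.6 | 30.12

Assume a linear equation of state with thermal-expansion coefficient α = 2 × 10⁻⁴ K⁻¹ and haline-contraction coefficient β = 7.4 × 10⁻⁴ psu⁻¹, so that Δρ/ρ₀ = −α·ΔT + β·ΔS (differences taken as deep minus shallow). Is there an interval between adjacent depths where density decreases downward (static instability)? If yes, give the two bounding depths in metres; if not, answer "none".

45–194 m

Evaluate Δρ/ρ₀ = −αΔT + βΔS across each adjacent pair:
  7–45 m: −αΔT+βΔS = −(2 × 10⁻⁴)(-6.5)+(7.4 × 10⁻⁴)(+5.73) = 5.5 × 10⁻³ → stable
  45–194 m: −αΔT+βΔS = −(2 × 10⁻⁴)(-3.5)+(7.4 × 10⁻⁴)(-5.66) = -3.5 × 10⁻³ → UNSTABLE
  194–259 m: −αΔT+βΔS = −(2 × 10⁻⁴)(+4.8)+(7.4 × 10⁻⁴)(+11.08) = 7.2 × 10⁻³ → stable
The 45–194 m interval has Δρ < 0: lighter water underlies denser water.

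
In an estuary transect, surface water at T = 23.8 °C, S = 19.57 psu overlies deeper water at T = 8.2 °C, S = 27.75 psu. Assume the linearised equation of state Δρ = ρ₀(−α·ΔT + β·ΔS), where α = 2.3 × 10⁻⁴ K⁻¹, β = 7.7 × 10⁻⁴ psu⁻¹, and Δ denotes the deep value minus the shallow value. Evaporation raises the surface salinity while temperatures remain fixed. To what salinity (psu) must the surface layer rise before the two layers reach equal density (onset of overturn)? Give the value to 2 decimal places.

Neutral buoyancy requires −α(T_deep − T_surf) + β(S_deep − S_surf′) = 0.
S_surf′ = S_deep − (α/β)·ΔT = 27.75 − (2.3 × 10⁻⁴/7.7 × 10⁻⁴)·(-15.6) = 32.4097 psu.
Increase required: 32.4097 − 19.57 = 12.8397 psu.

32.41 psu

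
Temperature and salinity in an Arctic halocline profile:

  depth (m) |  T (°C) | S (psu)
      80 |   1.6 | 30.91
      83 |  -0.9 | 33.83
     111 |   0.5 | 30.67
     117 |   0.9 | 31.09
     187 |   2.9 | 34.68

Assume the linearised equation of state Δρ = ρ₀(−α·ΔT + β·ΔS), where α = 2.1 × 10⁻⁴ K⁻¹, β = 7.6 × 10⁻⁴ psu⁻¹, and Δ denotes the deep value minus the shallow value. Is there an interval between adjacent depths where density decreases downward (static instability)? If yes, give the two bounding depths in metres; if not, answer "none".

83–111 m

Evaluate Δρ/ρ₀ = −αΔT + βΔS across each adjacent pair:
  80–83 m: −αΔT+βΔS = −(2.1 × 10⁻⁴)(-2.5)+(7.6 × 10⁻⁴)(+2.92) = 2.7 × 10⁻³ → stable
  83–111 m: −αΔT+βΔS = −(2.1 × 10⁻⁴)(+1.4)+(7.6 × 10⁻⁴)(-3.16) = -2.7 × 10⁻³ → UNSTABLE
  111–117 m: −αΔT+βΔS = −(2.1 × 10⁻⁴)(+0.4)+(7.6 × 10⁻⁴)(+0.42) = 2.4 × 10⁻⁴ → stable
  117–187 m: −αΔT+βΔS = −(2.1 × 10⁻⁴)(+2.0)+(7.6 × 10⁻⁴)(+3.59) = 2.3 × 10⁻³ → stable
The 83–111 m interval has Δρ < 0: lighter water underlies denser water.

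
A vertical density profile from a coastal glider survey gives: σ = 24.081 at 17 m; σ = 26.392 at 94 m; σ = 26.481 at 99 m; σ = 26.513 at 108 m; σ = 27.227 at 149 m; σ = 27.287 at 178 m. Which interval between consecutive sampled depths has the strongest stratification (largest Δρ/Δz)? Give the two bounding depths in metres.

17–94 m

Compute the density gradient over each adjacent pair:
  17–94 m: Δρ/Δz = 2.311/77 = 0.030 kg m⁻⁴
  94–99 m: Δρ/Δz = 0.089/5 = 0.018 kg m⁻⁴
  99–108 m: Δρ/Δz = 0.032/9 = 3.6 × 10⁻³ kg m⁻⁴
  108–149 m: Δρ/Δz = 0.714/41 = 0.017 kg m⁻⁴
  149–178 m: Δρ/Δz = 0.060/29 = 2.1 × 10⁻³ kg m⁻⁴
The largest gradient is in the 17–94 m interval — the pycnocline.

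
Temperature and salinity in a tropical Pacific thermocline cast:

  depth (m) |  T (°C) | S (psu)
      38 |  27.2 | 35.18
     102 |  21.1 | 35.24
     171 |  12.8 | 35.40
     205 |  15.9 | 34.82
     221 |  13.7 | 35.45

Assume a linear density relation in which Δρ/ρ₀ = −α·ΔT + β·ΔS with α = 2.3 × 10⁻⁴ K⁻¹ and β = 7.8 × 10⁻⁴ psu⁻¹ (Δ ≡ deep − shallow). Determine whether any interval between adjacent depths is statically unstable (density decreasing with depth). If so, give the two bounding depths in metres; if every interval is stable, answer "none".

171–205 m

Evaluate Δρ/ρ₀ = −αΔT + βΔS across each adjacent pair:
  38–102 m: −αΔT+βΔS = −(2.3 × 10⁻⁴)(-6.1)+(7.8 × 10⁻⁴)(+0.06) = 1.4 × 10⁻³ → stable
  102–171 m: −αΔT+βΔS = −(2.3 × 10⁻⁴)(-8.3)+(7.8 × 10⁻⁴)(+0.16) = 2.0 × 10⁻³ → stable
  171–205 m: −αΔT+βΔS = −(2.3 × 10⁻⁴)(+3.1)+(7.8 × 10⁻⁴)(-0.58) = -1.2 × 10⁻³ → UNSTABLE
  205–221 m: −αΔT+βΔS = −(2.3 × 10⁻⁴)(-2.2)+(7.8 × 10⁻⁴)(+0.63) = 1.0 × 10⁻³ → stable
The 171–205 m interval has Δρ < 0: lighter water underlies denser water.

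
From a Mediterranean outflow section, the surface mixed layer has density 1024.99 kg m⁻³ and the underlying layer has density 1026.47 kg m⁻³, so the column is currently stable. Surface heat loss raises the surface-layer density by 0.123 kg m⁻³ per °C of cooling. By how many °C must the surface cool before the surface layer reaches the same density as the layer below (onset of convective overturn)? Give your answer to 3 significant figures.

12.0 °C

Density deficit of the surface layer: 1026.47 − 1024.99 = 1.48 kg m⁻³.
Required change = 1.48 / 0.123 = 12.0 °C.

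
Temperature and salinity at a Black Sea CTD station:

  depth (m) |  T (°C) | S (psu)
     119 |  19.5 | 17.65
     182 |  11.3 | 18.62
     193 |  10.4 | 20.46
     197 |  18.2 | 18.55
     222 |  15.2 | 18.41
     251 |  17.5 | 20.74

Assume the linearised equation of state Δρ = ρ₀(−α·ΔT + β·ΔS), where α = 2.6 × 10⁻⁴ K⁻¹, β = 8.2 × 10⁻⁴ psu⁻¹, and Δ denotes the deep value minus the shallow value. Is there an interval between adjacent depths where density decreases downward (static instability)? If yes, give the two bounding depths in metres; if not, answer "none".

Evaluate Δρ/ρ₀ = −αΔT + βΔS across each adjacent pair:
  119–182 m: −αΔT+βΔS = −(2.6 × 10⁻⁴)(-8.2)+(8.2 × 10⁻⁴)(+0.97) = 2.9 × 10⁻³ → stable
  182–193 m: −αΔT+βΔS = −(2.6 × 10⁻⁴)(-0.9)+(8.2 × 10⁻⁴)(+1.84) = 1.7 × 10⁻³ → stable
  193–197 m: −αΔT+βΔS = −(2.6 × 10⁻⁴)(+7.8)+(8.2 × 10⁻⁴)(-1.91) = -3.6 × 10⁻³ → UNSTABLE
  197–222 m: −αΔT+βΔS = −(2.6 × 10⁻⁴)(-3.0)+(8.2 × 10⁻⁴)(-0.14) = 6.7 × 10⁻⁴ → stable
  222–251 m: −αΔT+βΔS = −(2.6 × 10⁻⁴)(+2.3)+(8.2 × 10⁻⁴)(+2.33) = 1.3 × 10⁻³ → stable
The 193–197 m interval has Δρ < 0: lighter water underlies denser water.

193–197 m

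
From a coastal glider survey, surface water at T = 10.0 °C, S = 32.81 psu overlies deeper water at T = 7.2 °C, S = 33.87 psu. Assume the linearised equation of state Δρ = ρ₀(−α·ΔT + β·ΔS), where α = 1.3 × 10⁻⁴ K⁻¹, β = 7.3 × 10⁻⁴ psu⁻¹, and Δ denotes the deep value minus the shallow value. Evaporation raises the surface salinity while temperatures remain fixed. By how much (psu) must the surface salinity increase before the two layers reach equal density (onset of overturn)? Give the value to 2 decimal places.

Neutral buoyancy requires −α(T_deep − T_surf) + β(S_deep − S_surf′) = 0.
S_surf′ = S_deep − (α/β)·ΔT = 33.87 − (1.3 × 10⁻⁴/7.3 × 10⁻⁴)·(-2.8) = 34.3686 psu.
Increase required: 34.3686 − 32.81 = 1.5586 psu.

1.56 psu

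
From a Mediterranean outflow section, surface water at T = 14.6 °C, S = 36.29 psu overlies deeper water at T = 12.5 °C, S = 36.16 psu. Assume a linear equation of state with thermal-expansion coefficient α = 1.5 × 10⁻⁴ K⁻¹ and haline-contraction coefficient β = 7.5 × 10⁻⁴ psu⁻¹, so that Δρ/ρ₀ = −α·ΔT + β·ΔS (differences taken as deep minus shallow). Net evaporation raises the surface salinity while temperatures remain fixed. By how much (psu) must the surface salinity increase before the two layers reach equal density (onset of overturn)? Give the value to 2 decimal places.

0.29 psu

Neutral buoyancy requires −α(T_deep − T_surf) + β(S_deep − S_surf′) = 0.
S_surf′ = S_deep − (α/β)·ΔT = 36.16 − (1.5 × 10⁻⁴/7.5 × 10⁻⁴)·(-2.1) = 36.5800 psu.
Increase required: 36.5800 − 36.29 = 0.2900 psu.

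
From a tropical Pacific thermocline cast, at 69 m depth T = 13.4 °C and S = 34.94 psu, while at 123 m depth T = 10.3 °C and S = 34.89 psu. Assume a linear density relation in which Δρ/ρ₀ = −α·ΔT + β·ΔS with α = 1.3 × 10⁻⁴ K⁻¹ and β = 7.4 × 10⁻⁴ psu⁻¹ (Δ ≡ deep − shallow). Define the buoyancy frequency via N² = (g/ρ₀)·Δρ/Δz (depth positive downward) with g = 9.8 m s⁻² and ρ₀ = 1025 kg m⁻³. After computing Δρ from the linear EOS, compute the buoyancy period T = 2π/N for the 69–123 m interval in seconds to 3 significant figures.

771 s

ΔT = -3.1 K, ΔS = -0.05 psu (deep − shallow).
Δρ/ρ₀ = −αΔT + βΔS = 4.03 × 10⁻⁴ − 3.70 × 10⁻⁵ = 3.66 × 10⁻⁴, so Δρ ≈ 0.3751 kg m⁻³.
N² = (g/ρ₀)·Δρ/Δz = g·(Δρ/ρ₀)/Δz = 9.8 × 3.66 × 10⁻⁴ / 54 = 6.6422 × 10⁻⁵ s⁻².
N = √(6.6422 × 10⁻⁵) = 8.1500 × 10⁻³ rad s⁻¹ → T = 2π/N = 770.94 s ≈ 771 s.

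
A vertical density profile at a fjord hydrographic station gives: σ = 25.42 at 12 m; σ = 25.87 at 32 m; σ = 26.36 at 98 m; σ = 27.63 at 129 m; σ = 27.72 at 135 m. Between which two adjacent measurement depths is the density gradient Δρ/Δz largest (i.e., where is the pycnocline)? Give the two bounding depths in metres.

98–129 m

Compute the density gradient over each adjacent pair:
  12–32 m: Δρ/Δz = 0.45/20 = 0.022 kg m⁻⁴
  32–98 m: Δρ/Δz = 0.49/66 = 7.4 × 10⁻³ kg m⁻⁴
  98–129 m: Δρ/Δz = 1.27/31 = 0.041 kg m⁻⁴
  129–135 m: Δρ/Δz = 0.09/6 = 0.015 kg m⁻⁴
The largest gradient is in the 98–129 m interval — the pycnocline.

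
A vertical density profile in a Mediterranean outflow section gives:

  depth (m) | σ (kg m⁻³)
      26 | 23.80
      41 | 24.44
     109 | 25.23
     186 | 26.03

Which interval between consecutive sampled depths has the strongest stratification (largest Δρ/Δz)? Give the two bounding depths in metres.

26–41 m

Compute the density gradient over each adjacent pair:
  26–41 m: Δρ/Δz = 0.64/15 = 0.043 kg m⁻⁴
  41–109 m: Δρ/Δz = 0.79/68 = 0.012 kg m⁻⁴
  109–186 m: Δρ/Δz = 0.80/77 = 0.010 kg m⁻⁴
The largest gradient is in the 26–41 m interval — the pycnocline.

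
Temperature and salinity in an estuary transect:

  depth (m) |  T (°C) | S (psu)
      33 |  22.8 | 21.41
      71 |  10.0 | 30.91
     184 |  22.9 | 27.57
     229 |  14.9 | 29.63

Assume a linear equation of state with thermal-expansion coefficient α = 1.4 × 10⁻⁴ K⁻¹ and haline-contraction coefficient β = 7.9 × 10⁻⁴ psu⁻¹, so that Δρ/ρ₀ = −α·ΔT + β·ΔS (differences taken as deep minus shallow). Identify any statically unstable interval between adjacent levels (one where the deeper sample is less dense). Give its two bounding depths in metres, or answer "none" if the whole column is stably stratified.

Evaluate Δρ/ρ₀ = −αΔT + βΔS across each adjacent pair:
  33–71 m: −αΔT+βΔS = −(1.4 × 10⁻⁴)(-12.8)+(7.9 × 10⁻⁴)(+9.50) = 9.3 × 10⁻³ → stable
  71–184 m: −αΔT+βΔS = −(1.4 × 10⁻⁴)(+12.9)+(7.9 × 10⁻⁴)(-3.34) = -4.4 × 10⁻³ → UNSTABLE
  184–229 m: −αΔT+βΔS = −(1.4 × 10⁻⁴)(-8.0)+(7.9 × 10⁻⁴)(+2.06) = 2.7 × 10⁻³ → stable
The 71–184 m interval has Δρ < 0: lighter water underlies denser water.

71–184 m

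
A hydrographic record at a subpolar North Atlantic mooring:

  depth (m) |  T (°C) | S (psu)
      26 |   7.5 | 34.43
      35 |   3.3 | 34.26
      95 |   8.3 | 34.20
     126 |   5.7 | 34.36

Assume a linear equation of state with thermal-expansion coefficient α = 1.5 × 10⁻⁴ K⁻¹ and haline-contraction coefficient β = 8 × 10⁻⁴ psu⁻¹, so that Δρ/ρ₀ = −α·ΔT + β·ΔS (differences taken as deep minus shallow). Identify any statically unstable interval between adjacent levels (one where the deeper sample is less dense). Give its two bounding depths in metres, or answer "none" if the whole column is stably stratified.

35–95 m

Evaluate Δρ/ρ₀ = −αΔT + βΔS across each adjacent pair:
  26–35 m: −αΔT+βΔS = −(1.5 × 10⁻⁴)(-4.2)+(8 × 10⁻⁴)(-0.17) = 4.9 × 10⁻⁴ → stable
  35–95 m: −αΔT+βΔS = −(1.5 × 10⁻⁴)(+5.0)+(8 × 10⁻⁴)(-0.06) = -8.0 × 10⁻⁴ → UNSTABLE
  95–126 m: −αΔT+βΔS = −(1.5 × 10⁻⁴)(-2.6)+(8 × 10⁻⁴)(+0.16) = 5.2 × 10⁻⁴ → stable
The 35–95 m interval has Δρ < 0: lighter water underlies denser water.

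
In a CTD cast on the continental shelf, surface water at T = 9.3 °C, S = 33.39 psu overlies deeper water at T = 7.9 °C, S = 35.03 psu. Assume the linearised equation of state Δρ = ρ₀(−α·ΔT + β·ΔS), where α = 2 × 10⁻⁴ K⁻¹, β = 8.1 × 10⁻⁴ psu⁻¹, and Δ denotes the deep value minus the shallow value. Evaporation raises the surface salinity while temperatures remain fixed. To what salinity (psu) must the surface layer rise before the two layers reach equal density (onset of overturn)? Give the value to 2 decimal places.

35.38 psu

Neutral buoyancy requires −α(T_deep − T_surf) + β(S_deep − S_surf′) = 0.
S_surf′ = S_deep − (α/β)·ΔT = 35.03 − (2 × 10⁻⁴/8.1 × 10⁻⁴)·(-1.4) = 35.3757 psu.
Increase required: 35.3757 − 33.39 = 1.9857 psu.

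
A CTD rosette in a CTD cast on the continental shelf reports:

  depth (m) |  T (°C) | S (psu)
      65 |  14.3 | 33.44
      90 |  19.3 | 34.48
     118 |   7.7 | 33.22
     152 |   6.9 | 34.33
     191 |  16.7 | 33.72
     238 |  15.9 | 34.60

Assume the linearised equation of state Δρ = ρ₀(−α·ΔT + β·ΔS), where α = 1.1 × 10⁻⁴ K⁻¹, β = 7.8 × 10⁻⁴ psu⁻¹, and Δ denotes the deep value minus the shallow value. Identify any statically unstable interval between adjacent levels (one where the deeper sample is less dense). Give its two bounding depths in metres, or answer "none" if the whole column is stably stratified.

Evaluate Δρ/ρ₀ = −αΔT + βΔS across each adjacent pair:
  65–90 m: −αΔT+βΔS = −(1.1 × 10⁻⁴)(+5.0)+(7.8 × 10⁻⁴)(+1.04) = 2.6 × 10⁻⁴ → stable
  90–118 m: −αΔT+βΔS = −(1.1 × 10⁻⁴)(-11.6)+(7.8 × 10⁻⁴)(-1.26) = 2.9 × 10⁻⁴ → stable
  118–152 m: −αΔT+βΔS = −(1.1 × 10⁻⁴)(-0.8)+(7.8 × 10⁻⁴)(+1.11) = 9.5 × 10⁻⁴ → stable
  152–191 m: −αΔT+βΔS = −(1.1 × 10⁻⁴)(+9.8)+(7.8 × 10⁻⁴)(-0.61) = -1.6 × 10⁻³ → UNSTABLE
  191–238 m: −αΔT+βΔS = −(1.1 × 10⁻⁴)(-0.8)+(7.8 × 10⁻⁴)(+0.88) = 7.7 × 10⁻⁴ → stable
The 152–191 m interval has Δρ < 0: lighter water underlies denser water.

152–191 m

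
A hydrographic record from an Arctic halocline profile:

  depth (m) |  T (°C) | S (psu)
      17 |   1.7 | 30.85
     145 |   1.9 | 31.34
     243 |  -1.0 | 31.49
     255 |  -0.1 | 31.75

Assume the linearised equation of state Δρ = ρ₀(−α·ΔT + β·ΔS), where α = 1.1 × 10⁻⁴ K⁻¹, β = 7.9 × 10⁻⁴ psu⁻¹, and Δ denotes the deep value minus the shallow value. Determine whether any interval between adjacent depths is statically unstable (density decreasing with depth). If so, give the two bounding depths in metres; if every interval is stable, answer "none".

none

Evaluate Δρ/ρ₀ = −αΔT + βΔS across each adjacent pair:
  17–145 m: −αΔT+βΔS = −(1.1 × 10⁻⁴)(+0.2)+(7.9 × 10⁻⁴)(+0.49) = 3.7 × 10⁻⁴ → stable
  145–243 m: −αΔT+βΔS = −(1.1 × 10⁻⁴)(-2.9)+(7.9 × 10⁻⁴)(+0.15) = 4.4 × 10⁻⁴ → stable
  243–255 m: −αΔT+βΔS = −(1.1 × 10⁻⁴)(+0.9)+(7.9 × 10⁻⁴)(+0.26) = 1.1 × 10⁻⁴ → stable
Every interval has Δρ > 0: the column is stably stratified throughout.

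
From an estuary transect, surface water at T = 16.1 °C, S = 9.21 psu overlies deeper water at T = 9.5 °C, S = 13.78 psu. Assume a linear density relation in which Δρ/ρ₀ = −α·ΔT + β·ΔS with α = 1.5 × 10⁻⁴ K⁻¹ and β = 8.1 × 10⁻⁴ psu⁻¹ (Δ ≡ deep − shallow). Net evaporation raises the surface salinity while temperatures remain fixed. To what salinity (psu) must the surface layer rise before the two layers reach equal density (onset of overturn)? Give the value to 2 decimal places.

15.00 psu

Neutral buoyancy requires −α(T_deep − T_surf) + β(S_deep − S_surf′) = 0.
S_surf′ = S_deep − (α/β)·ΔT = 13.78 − (1.5 × 10⁻⁴/8.1 × 10⁻⁴)·(-6.6) = 15.0022 psu.
Increase required: 15.0022 − 9.21 = 5.7922 psu.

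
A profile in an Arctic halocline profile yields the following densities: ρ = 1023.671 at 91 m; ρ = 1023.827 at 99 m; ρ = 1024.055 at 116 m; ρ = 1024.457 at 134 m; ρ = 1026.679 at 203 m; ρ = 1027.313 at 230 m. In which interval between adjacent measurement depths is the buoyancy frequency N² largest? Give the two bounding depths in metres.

Compute the density gradient over each adjacent pair:
  91–99 m: Δρ/Δz = 0.156/8 = 0.019 kg m⁻⁴
  99–116 m: Δρ/Δz = 0.228/17 = 0.013 kg m⁻⁴
  116–134 m: Δρ/Δz = 0.402/18 = 0.022 kg m⁻⁴
  134–203 m: Δρ/Δz = 2.222/69 = 0.032 kg m⁻⁴
  203–230 m: Δρ/Δz = 0.634/27 = 0.023 kg m⁻⁴
The largest gradient is in the 134–203 m interval — the pycnocline.

134–203 m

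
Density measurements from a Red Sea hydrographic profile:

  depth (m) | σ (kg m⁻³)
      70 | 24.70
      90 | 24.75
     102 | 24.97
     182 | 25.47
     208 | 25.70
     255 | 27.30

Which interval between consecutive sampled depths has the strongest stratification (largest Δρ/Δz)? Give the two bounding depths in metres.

Compute the density gradient over each adjacent pair:
  70–90 m: Δρ/Δz = 0.05/20 = 2.5 × 10⁻³ kg m⁻⁴
  90–102 m: Δρ/Δz = 0.22/12 = 0.018 kg m⁻⁴
  102–182 m: Δρ/Δz = 0.50/80 = 6.3 × 10⁻³ kg m⁻⁴
  182–208 m: Δρ/Δz = 0.23/26 = 8.8 × 10⁻³ kg m⁻⁴
  208–255 m: Δρ/Δz = 1.60/47 = 0.034 kg m⁻⁴
The largest gradient is in the 208–255 m interval — the pycnocline.

208–255 m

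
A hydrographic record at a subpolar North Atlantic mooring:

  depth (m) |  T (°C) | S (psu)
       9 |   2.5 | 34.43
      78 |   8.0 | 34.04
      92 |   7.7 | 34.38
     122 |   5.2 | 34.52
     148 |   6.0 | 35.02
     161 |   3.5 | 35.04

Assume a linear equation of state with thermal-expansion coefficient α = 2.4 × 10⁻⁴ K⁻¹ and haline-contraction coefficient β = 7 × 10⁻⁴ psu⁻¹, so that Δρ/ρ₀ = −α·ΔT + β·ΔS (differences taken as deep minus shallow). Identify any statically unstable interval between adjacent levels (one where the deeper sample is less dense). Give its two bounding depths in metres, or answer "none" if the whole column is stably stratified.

9–78 m

Evaluate Δρ/ρ₀ = −αΔT + βΔS across each adjacent pair:
  9–78 m: −αΔT+βΔS = −(2.4 × 10⁻⁴)(+5.5)+(7 × 10⁻⁴)(-0.39) = -1.6 × 10⁻³ → UNSTABLE
  78–92 m: −αΔT+βΔS = −(2.4 × 10⁻⁴)(-0.3)+(7 × 10⁻⁴)(+0.34) = 3.1 × 10⁻⁴ → stable
  92–122 m: −αΔT+βΔS = −(2.4 × 10⁻⁴)(-2.5)+(7 × 10⁻⁴)(+0.14) = 7.0 × 10⁻⁴ → stable
  122–148 m: −αΔT+βΔS = −(2.4 × 10⁻⁴)(+0.8)+(7 × 10⁻⁴)(+0.50) = 1.6 × 10⁻⁴ → stable
  148–161 m: −αΔT+βΔS = −(2.4 × 10⁻⁴)(-2.5)+(7 × 10⁻⁴)(+0.02) = 6.1 × 10⁻⁴ → stable
The 9–78 m interval has Δρ < 0: lighter water underlies denser water.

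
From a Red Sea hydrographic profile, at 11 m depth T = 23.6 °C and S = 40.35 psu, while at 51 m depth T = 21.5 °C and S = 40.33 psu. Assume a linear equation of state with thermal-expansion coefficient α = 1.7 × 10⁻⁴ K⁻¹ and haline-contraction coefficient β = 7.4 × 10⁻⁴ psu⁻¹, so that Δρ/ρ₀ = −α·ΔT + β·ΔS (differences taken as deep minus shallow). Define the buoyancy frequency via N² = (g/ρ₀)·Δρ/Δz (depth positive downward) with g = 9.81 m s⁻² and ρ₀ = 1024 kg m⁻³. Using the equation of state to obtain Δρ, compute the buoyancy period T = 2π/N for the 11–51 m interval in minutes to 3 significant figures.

11.4 min

ΔT = -2.1 K, ΔS = -0.02 psu (deep − shallow).
Δρ/ρ₀ = −αΔT + βΔS = 3.57 × 10⁻⁴ − 1.48 × 10⁻⁵ = 3.422 × 10⁻⁴, so Δρ ≈ 0.3504 kg m⁻³.
N² = (g/ρ₀)·Δρ/Δz = g·(Δρ/ρ₀)/Δz = 9.81 × 3.422 × 10⁻⁴ / 40 = 8.3925 × 10⁻⁵ s⁻².
N = √(8.3925 × 10⁻⁵) = 9.1611 × 10⁻³ rad s⁻¹ → T = 2π/N = 685.85 s = 11.431 min ≈ 11.4 min.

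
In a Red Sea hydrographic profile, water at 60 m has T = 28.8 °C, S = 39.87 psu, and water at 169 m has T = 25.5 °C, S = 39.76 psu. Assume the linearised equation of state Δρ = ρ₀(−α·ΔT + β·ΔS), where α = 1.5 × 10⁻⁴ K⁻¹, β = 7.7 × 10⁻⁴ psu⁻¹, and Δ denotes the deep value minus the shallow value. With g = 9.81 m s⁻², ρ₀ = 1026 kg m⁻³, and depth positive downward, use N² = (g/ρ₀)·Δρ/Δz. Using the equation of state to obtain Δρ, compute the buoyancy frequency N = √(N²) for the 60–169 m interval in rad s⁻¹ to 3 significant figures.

ΔT = -3.3 K, ΔS = -0.11 psu (deep − shallow).
Δρ/ρ₀ = −αΔT + βΔS = 4.95 × 10⁻⁴ − 8.47 × 10⁻⁵ = 4.103 × 10⁻⁴, so Δρ ≈ 0.4210 kg m⁻³.
N² = (g/ρ₀)·Δρ/Δz = g·(Δρ/ρ₀)/Δz = 9.81 × 4.103 × 10⁻⁴ / 109 = 3.6927 × 10⁻⁵ s⁻².
N = √(3.6927 × 10⁻⁵) = 6.0768 × 10⁻³ rad s⁻¹ ≈ 6.08 × 10⁻³ rad s⁻¹.

6.08 × 10⁻³ rad s⁻¹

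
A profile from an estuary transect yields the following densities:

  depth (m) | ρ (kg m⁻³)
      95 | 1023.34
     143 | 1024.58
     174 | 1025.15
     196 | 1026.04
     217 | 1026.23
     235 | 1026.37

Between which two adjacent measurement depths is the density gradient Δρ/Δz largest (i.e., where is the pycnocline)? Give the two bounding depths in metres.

Compute the density gradient over each adjacent pair:
  95–143 m: Δρ/Δz = 1.24/48 = 0.026 kg m⁻⁴
  143–174 m: Δρ/Δz = 0.57/31 = 0.018 kg m⁻⁴
  174–196 m: Δρ/Δz = 0.89/22 = 0.040 kg m⁻⁴
  196–217 m: Δρ/Δz = 0.19/21 = 9.0 × 10⁻³ kg m⁻⁴
  217–235 m: Δρ/Δz = 0.14/18 = 7.8 × 10⁻³ kg m⁻⁴
The largest gradient is in the 174–196 m interval — the pycnocline.

174–196 m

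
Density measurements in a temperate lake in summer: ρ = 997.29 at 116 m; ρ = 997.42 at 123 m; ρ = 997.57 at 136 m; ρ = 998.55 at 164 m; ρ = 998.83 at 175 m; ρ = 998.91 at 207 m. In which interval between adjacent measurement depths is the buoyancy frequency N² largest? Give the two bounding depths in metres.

136–164 m

Compute the density gradient over each adjacent pair:
  116–123 m: Δρ/Δz = 0.13/7 = 0.019 kg m⁻⁴
  123–136 m: Δρ/Δz = 0.15/13 = 0.012 kg m⁻⁴
  136–164 m: Δρ/Δz = 0.98/28 = 0.035 kg m⁻⁴
  164–175 m: Δρ/Δz = 0.28/11 = 0.025 kg m⁻⁴
  175–207 m: Δρ/Δz = 0.08/32 = 2.5 × 10⁻³ kg m⁻⁴
The largest gradient is in the 136–164 m interval — the pycnocline.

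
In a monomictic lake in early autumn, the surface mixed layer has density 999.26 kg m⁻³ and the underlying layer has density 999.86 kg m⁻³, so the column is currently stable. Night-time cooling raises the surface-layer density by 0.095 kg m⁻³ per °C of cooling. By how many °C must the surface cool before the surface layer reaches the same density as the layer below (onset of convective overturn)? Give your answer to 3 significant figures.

6.32 °C

Density deficit of the surface layer: 999.86 − 999.26 = 0.6 kg m⁻³.
Required change = 0.6 / 0.095 = 6.32 °C.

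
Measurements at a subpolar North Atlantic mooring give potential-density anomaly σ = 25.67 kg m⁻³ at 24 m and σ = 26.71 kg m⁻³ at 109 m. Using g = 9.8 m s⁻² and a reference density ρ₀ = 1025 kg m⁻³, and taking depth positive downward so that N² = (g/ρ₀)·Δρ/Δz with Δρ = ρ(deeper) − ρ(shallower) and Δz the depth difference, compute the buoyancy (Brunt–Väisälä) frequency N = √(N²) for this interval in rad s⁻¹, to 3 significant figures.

0.0108 rad s⁻¹

Δρ = 1026.71 − 1025.67 = 1.04 kg m⁻³ over Δz = 109 − 24 = 85 m.
N² = (9.8/1025) × (1.04/85) = 1.1698 × 10⁻⁴ s⁻².
N = √(1.1698 × 10⁻⁴) = 0.010816 rad s⁻¹ ≈ 0.0108 rad s⁻¹.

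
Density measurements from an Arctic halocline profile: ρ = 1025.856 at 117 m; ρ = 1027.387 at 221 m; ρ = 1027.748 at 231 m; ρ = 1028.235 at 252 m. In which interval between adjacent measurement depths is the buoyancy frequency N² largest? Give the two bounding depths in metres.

Compute the density gradient over each adjacent pair:
  117–221 m: Δρ/Δz = 1.531/104 = 0.015 kg m⁻⁴
  221–231 m: Δρ/Δz = 0.361/10 = 0.036 kg m⁻⁴
  231–252 m: Δρ/Δz = 0.487/21 = 0.023 kg m⁻⁴
The largest gradient is in the 221–231 m interval — the pycnocline.

221–231 m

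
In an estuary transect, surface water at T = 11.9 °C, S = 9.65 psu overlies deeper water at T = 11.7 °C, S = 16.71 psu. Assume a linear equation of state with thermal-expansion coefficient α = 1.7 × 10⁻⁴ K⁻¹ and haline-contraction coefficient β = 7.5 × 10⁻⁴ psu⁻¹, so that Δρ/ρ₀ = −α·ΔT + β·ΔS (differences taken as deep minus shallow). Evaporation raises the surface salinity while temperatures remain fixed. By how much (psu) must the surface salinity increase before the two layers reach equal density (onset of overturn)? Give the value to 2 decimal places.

Neutral buoyancy requires −α(T_deep − T_surf) + β(S_deep − S_surf′) = 0.
S_surf′ = S_deep − (α/β)·ΔT = 16.71 − (1.7 × 10⁻⁴/7.5 × 10⁻⁴)·(-0.2) = 16.7553 psu.
Increase required: 16.7553 − 9.65 = 7.1053 psu.

7.11 psu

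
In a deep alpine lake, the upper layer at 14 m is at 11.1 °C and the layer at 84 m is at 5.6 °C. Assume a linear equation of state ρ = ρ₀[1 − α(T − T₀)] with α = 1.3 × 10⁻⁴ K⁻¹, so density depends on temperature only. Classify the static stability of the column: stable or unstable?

stable

ΔT = 5.6 − 11.1 = -5.5 K, so Δρ/ρ₀ = −αΔT = 7.15 × 10⁻⁴.
Δρ/ρ₀ > 0, so Δρ > 0: deeper water is denser → statically stable.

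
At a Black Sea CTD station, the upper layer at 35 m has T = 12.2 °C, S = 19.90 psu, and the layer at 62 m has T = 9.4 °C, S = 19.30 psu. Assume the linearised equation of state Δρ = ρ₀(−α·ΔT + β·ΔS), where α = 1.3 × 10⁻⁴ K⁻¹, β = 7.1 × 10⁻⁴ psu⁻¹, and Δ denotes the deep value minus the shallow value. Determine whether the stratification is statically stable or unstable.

unstable

ΔT = 9.4 − 12.2 = -2.8 K and ΔS = 19.30 − 19.90 = -0.60 psu (deep − shallow).
−αΔT = 3.64 × 10⁻⁴; βΔS = -4.26 × 10⁻⁴; sum Δρ/ρ₀ = -6.20 × 10⁻⁵.
Δρ/ρ₀ < 0, so Δρ < 0: deeper water is lighter → statically unstable; the column would overturn.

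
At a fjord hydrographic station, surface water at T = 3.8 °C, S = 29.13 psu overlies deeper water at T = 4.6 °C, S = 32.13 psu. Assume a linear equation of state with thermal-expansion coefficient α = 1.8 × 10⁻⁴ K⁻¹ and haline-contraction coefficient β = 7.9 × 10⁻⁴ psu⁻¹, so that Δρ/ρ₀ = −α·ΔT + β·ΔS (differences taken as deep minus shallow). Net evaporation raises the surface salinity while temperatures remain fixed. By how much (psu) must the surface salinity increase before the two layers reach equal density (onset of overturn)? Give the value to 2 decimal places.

Neutral buoyancy requires −α(T_deep − T_surf) + β(S_deep − S_surf′) = 0.
S_surf′ = S_deep − (α/β)·ΔT = 32.13 − (1.8 × 10⁻⁴/7.9 × 10⁻⁴)·(+0.8) = 31.9477 psu.
Increase required: 31.9477 − 29.13 = 2.8177 psu.

2.82 psu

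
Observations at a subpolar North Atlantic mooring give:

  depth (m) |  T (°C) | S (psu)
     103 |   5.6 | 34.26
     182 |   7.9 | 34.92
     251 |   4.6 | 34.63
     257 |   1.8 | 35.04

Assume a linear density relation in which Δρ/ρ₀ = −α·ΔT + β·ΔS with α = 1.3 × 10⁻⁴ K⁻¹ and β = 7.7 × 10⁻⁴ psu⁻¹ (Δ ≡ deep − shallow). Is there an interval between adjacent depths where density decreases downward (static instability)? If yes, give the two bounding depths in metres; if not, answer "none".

none

Evaluate Δρ/ρ₀ = −αΔT + βΔS across each adjacent pair:
  103–182 m: −αΔT+βΔS = −(1.3 × 10⁻⁴)(+2.3)+(7.7 × 10⁻⁴)(+0.66) = 2.1 × 10⁻⁴ → stable
  182–251 m: −αΔT+βΔS = −(1.3 × 10⁻⁴)(-3.3)+(7.7 × 10⁻⁴)(-0.29) = 2.1 × 10⁻⁴ → stable
  251–257 m: −αΔT+βΔS = −(1.3 × 10⁻⁴)(-2.8)+(7.7 × 10⁻⁴)(+0.41) = 6.8 × 10⁻⁴ → stable
Every interval has Δρ > 0: the column is stably stratified throughout.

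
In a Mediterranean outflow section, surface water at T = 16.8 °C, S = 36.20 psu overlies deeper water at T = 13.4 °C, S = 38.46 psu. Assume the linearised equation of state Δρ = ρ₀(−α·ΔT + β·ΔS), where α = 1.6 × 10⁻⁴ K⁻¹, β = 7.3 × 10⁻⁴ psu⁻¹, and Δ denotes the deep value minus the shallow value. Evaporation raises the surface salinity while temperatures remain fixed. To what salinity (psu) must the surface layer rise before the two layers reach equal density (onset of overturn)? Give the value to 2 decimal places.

Neutral buoyancy requires −α(T_deep − T_surf) + β(S_deep − S_surf′) = 0.
S_surf′ = S_deep − (α/β)·ΔT = 38.46 − (1.6 × 10⁻⁴/7.3 × 10⁻⁴)·(-3.4) = 39.2052 psu.
Increase required: 39.2052 − 36.20 = 3.0052 psu.

39.21 psu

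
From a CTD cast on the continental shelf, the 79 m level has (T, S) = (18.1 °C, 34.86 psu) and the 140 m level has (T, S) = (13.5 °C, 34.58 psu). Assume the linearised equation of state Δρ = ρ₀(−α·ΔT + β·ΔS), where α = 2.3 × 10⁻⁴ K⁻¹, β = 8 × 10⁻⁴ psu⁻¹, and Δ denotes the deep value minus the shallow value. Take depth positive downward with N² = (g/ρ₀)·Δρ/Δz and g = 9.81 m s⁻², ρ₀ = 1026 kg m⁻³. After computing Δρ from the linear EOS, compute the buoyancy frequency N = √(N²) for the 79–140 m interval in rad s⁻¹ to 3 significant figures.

ΔT = -4.6 K, ΔS = -0.28 psu (deep − shallow).
Δρ/ρ₀ = −αΔT + βΔS = 1.058 × 10⁻³ − 2.24 × 10⁻⁴ = 8.34 × 10⁻⁴, so Δρ ≈ 0.8557 kg m⁻³.
N² = (g/ρ₀)·Δρ/Δz = g·(Δρ/ρ₀)/Δz = 9.81 × 8.34 × 10⁻⁴ / 61 = 1.3412 × 10⁻⁴ s⁻².
N = √(1.3412 × 10⁻⁴) = 0.011581 rad s⁻¹ ≈ 0.0116 rad s⁻¹.

0.0116 rad s⁻¹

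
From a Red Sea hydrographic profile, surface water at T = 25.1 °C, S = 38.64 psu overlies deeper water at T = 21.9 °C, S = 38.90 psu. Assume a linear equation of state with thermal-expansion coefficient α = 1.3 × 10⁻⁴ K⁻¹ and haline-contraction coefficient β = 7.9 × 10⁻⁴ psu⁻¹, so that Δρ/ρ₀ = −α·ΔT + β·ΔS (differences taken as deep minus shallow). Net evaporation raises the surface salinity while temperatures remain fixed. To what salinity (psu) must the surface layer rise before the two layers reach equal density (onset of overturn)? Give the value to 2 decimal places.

39.43 psu

Neutral buoyancy requires −α(T_deep − T_surf) + β(S_deep − S_surf′) = 0.
S_surf′ = S_deep − (α/β)·ΔT = 38.90 − (1.3 × 10⁻⁴/7.9 × 10⁻⁴)·(-3.2) = 39.4266 psu.
Increase required: 39.4266 − 38.64 = 0.7866 psu.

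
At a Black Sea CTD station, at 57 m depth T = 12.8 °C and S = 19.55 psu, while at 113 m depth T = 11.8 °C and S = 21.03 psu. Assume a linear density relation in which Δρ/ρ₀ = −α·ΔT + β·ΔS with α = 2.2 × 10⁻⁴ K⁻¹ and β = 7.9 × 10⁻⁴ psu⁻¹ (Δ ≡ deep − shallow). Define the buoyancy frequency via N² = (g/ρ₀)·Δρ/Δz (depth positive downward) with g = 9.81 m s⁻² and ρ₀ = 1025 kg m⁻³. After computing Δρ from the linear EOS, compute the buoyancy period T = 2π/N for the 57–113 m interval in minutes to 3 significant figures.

ΔT = -1.0 K, ΔS = +1.48 psu (deep − shallow).
Δρ/ρ₀ = −αΔT + βΔS = 2.20 × 10⁻⁴ + 1.1692 × 10⁻³ = 1.3892 × 10⁻³, so Δρ ≈ 1.424 kg m⁻³.
N² = (g/ρ₀)·Δρ/Δz = g·(Δρ/ρ₀)/Δz = 9.81 × 1.3892 × 10⁻³ / 56 = 2.4336 × 10⁻⁴ s⁻².
N = √(2.4336 × 10⁻⁴) = 0.015600 rad s⁻¹ → T = 2π/N = 402.77 s = 6.7128 min ≈ 6.71 min.

6.71 min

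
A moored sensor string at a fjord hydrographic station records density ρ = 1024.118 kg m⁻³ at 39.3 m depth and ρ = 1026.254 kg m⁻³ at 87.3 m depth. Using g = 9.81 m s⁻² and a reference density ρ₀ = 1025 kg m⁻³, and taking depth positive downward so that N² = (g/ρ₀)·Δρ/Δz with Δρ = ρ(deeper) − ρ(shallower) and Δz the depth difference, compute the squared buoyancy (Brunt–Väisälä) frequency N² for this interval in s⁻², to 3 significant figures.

Δρ = 1026.254 − 1024.118 = 2.136 kg m⁻³ over Δz = 87.3 − 39.3 = 48 m.
N² = (9.81/1025) × (2.136/48) = 4.2590 × 10⁻⁴ s⁻² ≈ 4.26 × 10⁻⁴ s⁻².

4.26 × 10⁻⁴ s⁻²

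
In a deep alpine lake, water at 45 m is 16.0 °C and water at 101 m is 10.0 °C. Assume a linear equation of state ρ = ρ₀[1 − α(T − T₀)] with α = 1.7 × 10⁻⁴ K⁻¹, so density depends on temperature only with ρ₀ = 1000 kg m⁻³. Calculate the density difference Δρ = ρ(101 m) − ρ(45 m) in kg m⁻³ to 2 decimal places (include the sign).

ΔT = -6.0 K, Δρ/ρ₀ = −αΔT = 1.02 × 10⁻³.
Δρ = 1000 × (1.02 × 10⁻³) = +1.02 kg m⁻³.
Positive Δρ: denser below, stable.

+1.02 kg m⁻³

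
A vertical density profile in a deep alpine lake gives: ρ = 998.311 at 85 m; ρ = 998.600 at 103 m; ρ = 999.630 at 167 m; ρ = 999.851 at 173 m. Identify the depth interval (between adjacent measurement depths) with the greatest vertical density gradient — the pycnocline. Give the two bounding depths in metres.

167–173 m

Compute the density gradient over each adjacent pair:
  85–103 m: Δρ/Δz = 0.289/18 = 0.016 kg m⁻⁴
  103–167 m: Δρ/Δz = 1.030/64 = 0.016 kg m⁻⁴
  167–173 m: Δρ/Δz = 0.221/6 = 0.037 kg m⁻⁴
The largest gradient is in the 167–173 m interval — the pycnocline.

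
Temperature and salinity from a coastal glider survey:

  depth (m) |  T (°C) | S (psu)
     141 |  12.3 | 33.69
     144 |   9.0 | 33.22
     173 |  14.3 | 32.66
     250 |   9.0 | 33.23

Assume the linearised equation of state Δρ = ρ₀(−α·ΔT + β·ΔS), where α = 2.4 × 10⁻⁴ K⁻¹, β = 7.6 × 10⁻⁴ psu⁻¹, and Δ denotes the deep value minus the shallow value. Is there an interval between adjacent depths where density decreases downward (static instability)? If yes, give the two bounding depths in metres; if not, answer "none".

Evaluate Δρ/ρ₀ = −αΔT + βΔS across each adjacent pair:
  141–144 m: −αΔT+βΔS = −(2.4 × 10⁻⁴)(-3.3)+(7.6 × 10⁻⁴)(-0.47) = 4.3 × 10⁻⁴ → stable
  144–173 m: −αΔT+βΔS = −(2.4 × 10⁻⁴)(+5.3)+(7.6 × 10⁻⁴)(-0.56) = -1.7 × 10⁻³ → UNSTABLE
  173–250 m: −αΔT+βΔS = −(2.4 × 10⁻⁴)(-5.3)+(7.6 × 10⁻⁴)(+0.57) = 1.7 × 10⁻³ → stable
The 144–173 m interval has Δρ < 0: lighter water underlies denser water.

144–173 m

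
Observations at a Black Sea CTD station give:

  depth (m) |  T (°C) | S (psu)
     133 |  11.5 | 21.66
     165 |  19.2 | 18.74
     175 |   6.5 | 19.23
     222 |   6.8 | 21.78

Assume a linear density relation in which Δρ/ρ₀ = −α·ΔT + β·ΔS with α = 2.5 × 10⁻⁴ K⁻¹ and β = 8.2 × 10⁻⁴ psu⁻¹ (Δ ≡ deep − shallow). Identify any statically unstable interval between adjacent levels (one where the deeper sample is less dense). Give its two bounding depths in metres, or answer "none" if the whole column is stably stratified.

Evaluate Δρ/ρ₀ = −αΔT + βΔS across each adjacent pair:
  133–165 m: −αΔT+βΔS = −(2.5 × 10⁻⁴)(+7.7)+(8.2 × 10⁻⁴)(-2.92) = -4.3 × 10⁻³ → UNSTABLE
  165–175 m: −αΔT+βΔS = −(2.5 × 10⁻⁴)(-12.7)+(8.2 × 10⁻⁴)(+0.49) = 3.6 × 10⁻³ → stable
  175–222 m: −αΔT+βΔS = −(2.5 × 10⁻⁴)(+0.3)+(8.2 × 10⁻⁴)(+2.55) = 2.0 × 10⁻³ → stable
The 133–165 m interval has Δρ < 0: lighter water underlies denser water.

133–165 m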